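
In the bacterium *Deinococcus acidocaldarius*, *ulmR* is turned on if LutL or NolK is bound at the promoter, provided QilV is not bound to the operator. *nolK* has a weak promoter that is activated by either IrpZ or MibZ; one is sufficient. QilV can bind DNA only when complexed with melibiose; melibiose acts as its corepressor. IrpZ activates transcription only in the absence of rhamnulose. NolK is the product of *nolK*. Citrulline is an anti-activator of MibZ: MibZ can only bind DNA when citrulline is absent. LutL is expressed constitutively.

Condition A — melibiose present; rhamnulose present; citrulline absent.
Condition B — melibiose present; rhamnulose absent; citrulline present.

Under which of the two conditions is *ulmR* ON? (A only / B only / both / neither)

Condition A:
Melibiose is present, so QilV is active.
LutL is produced constitutively and is active.
Rhamnulose is present, so IrpZ is inactive.
Citrulline is absent, so MibZ is active.
Activator MibZ is present, so *nolK* is transcribed.
So NolK is produced and active.
With repressor QilV bound, *ulmR* is not transcribed.
→ *ulmR* is OFF in A.
Condition B:
Melibiose is present, so QilV is active.
LutL is produced constitutively and is active.
Rhamnulose is absent, so IrpZ is active.
Citrulline is present, so MibZ is inactive.
Activator IrpZ is present, so *nolK* is transcribed.
So NolK is produced and active.
With repressor QilV bound, *ulmR* is not transcribed.
→ *ulmR* is OFF in B.

neither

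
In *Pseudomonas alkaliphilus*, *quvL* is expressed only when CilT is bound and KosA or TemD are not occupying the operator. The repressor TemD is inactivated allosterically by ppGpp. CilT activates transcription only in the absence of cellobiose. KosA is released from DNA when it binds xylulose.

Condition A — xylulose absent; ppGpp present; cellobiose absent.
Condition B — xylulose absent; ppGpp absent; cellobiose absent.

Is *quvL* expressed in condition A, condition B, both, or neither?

neither

Condition A:
Xylulose is absent, so KosA is active.
ppGpp is present, so TemD is inactive.
Cellobiose is absent, so CilT is active.
With repressor KosA bound, *quvL* is not transcribed.
→ *quvL* is OFF in A.
Condition B:
Xylulose is absent, so KosA is active.
ppGpp is absent, so TemD is active.
Cellobiose is absent, so CilT is active.
With repressor KosA bound, *quvL* is not transcribed.
→ *quvL* is OFF in B.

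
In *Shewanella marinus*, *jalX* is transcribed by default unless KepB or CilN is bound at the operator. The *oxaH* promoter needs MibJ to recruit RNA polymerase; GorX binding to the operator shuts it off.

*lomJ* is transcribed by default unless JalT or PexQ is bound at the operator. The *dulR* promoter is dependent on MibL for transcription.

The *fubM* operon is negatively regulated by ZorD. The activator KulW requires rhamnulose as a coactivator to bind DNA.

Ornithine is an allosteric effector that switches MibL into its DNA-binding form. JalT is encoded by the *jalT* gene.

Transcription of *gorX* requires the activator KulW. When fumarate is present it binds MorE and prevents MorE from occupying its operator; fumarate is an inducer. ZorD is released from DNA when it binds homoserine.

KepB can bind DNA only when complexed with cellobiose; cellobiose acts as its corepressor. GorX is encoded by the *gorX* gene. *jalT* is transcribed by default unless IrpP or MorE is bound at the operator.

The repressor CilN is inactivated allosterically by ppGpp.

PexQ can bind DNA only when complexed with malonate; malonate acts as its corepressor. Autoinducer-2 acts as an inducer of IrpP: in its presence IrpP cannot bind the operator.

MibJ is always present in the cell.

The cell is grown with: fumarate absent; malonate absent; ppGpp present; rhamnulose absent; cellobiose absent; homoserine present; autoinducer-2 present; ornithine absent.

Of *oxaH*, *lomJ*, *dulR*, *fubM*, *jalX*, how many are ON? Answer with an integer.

MibJ is produced constitutively and is active.
Rhamnulose is absent, so KulW is inactive.
Required activator KulW is absent, so *gorX* is not transcribed.
So GorX is not produced.
No repressor is bound and MibJ is active, so *oxaH* is transcribed.
→ *oxaH* is ON.
Autoinducer-2 is present, so IrpP is inactive.
Fumarate is absent, so MorE is active.
With repressor MorE bound, *jalT* is not transcribed.
So JalT is not produced.
Malonate is absent, so PexQ is inactive.
With no repressor bound, *lomJ* is transcribed.
→ *lomJ* is ON.
Ornithine is absent, so MibL is inactive.
Required activator MibL is absent, so *dulR* is not transcribed.
→ *dulR* is OFF.
Homoserine is present, so ZorD is inactive.
With no repressor bound, *fubM* is transcribed.
→ *fubM* is ON.
Cellobiose is absent, so KepB is inactive.
ppGpp is present, so CilN is inactive.
With no repressor bound, *jalX* is transcribed.
→ *jalX* is ON.
4 of the 5 genes are transcribed.

4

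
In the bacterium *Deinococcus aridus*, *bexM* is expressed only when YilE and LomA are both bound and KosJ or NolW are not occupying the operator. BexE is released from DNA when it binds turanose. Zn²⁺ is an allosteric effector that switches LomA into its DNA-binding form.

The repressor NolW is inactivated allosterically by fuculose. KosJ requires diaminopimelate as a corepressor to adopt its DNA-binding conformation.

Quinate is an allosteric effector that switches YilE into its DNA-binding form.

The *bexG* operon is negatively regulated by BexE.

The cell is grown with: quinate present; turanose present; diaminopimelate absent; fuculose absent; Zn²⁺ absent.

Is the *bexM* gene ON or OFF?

OFF

Diaminopimelate is absent, so KosJ is inactive.
Quinate is present, so YilE is active.
Fuculose is absent, so NolW is active.
Zn²⁺ is absent, so LomA is inactive.
With repressor NolW bound, *bexM* is not transcribed.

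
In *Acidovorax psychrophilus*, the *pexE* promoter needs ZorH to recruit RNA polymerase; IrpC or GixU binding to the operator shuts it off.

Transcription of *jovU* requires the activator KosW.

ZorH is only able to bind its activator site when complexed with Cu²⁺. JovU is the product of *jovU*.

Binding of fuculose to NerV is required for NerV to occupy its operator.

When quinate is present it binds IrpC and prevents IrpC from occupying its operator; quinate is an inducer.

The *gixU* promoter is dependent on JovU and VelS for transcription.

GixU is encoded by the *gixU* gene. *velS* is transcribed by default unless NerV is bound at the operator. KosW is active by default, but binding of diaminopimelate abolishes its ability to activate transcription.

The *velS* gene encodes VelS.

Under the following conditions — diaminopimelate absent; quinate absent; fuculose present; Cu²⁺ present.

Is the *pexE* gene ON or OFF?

Cu²⁺ is present, so ZorH is active.
Quinate is absent, so IrpC is active.
Diaminopimelate is absent, so KosW is active.
No repressor is bound and KosW is active, so *jovU* is transcribed.
So JovU is produced and active.
Fuculose is present, so NerV is active.
With repressor NerV bound, *velS* is not transcribed.
So VelS is not produced.
Required activator VelS is absent, so *gixU* is not transcribed.
So GixU is not produced.
With repressor IrpC bound, *pexE* is not transcribed.

OFF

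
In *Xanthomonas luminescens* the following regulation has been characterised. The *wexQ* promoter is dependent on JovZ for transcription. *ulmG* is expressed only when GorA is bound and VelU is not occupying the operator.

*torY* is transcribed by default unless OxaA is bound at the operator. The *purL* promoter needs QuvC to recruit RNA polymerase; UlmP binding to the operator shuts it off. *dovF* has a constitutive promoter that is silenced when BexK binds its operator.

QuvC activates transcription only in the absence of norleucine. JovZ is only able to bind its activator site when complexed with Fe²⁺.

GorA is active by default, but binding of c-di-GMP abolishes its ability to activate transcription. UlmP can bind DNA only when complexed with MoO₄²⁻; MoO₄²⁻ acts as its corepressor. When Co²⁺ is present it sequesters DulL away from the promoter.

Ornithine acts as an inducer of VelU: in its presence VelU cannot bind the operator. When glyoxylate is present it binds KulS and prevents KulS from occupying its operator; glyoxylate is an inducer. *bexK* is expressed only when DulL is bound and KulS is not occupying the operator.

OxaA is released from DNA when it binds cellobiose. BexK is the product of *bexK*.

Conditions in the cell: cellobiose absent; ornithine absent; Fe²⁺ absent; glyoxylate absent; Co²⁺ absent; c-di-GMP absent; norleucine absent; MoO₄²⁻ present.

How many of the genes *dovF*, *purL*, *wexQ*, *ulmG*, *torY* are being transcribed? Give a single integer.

Co²⁺ is absent, so DulL is active.
Glyoxylate is absent, so KulS is active.
With repressor KulS bound, *bexK* is not transcribed.
So BexK is not produced.
With no repressor bound, *dovF* is transcribed.
→ *dovF* is ON.
MoO₄²⁻ is present, so UlmP is active.
Norleucine is absent, so QuvC is active.
With repressor UlmP bound, *purL* is not transcribed.
→ *purL* is OFF.
Fe²⁺ is absent, so JovZ is inactive.
Required activator JovZ is absent, so *wexQ* is not transcribed.
→ *wexQ* is OFF.
Ornithine is absent, so VelU is active.
c-di-GMP is absent, so GorA is active.
With repressor VelU bound, *ulmG* is not transcribed.
→ *ulmG* is OFF.
Cellobiose is absent, so OxaA is active.
With repressor OxaA bound, *torY* is not transcribed.
→ *torY* is OFF.
1 of the 5 genes is transcribed.

1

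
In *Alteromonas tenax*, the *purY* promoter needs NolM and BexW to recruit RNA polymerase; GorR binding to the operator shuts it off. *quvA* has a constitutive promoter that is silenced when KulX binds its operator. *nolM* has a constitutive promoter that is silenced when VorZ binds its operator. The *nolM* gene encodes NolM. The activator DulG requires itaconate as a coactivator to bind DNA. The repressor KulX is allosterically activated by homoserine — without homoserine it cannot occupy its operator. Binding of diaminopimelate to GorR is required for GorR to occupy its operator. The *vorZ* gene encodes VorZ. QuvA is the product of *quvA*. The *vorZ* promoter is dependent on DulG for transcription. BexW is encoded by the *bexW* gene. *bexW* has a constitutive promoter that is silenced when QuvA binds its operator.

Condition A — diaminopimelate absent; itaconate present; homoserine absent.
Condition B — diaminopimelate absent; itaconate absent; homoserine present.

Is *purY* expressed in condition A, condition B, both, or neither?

Condition A:
Diaminopimelate is absent, so GorR is inactive.
Itaconate is present, so DulG is active.
No repressor is bound and DulG is active, so *vorZ* is transcribed.
So VorZ is produced and active.
With repressor VorZ bound, *nolM* is not transcribed.
So NolM is not produced.
Homoserine is absent, so KulX is inactive.
With no repressor bound, *quvA* is transcribed.
So QuvA is produced and active.
With repressor QuvA bound, *bexW* is not transcribed.
So BexW is not produced.
Required activator NolM is absent, so *purY* is not transcribed.
→ *purY* is OFF in A.
Condition B:
Diaminopimelate is absent, so GorR is inactive.
Itaconate is absent, so DulG is inactive.
Required activator DulG is absent, so *vorZ* is not transcribed.
So VorZ is not produced.
With no repressor bound, *nolM* is transcribed.
So NolM is produced and active.
Homoserine is present, so KulX is active.
With repressor KulX bound, *quvA* is not transcribed.
So QuvA is not produced.
With no repressor bound, *bexW* is transcribed.
So BexW is produced and active.
No repressor is bound and NolM and BexW are active, so *purY* is transcribed.
→ *purY* is ON in B.

B only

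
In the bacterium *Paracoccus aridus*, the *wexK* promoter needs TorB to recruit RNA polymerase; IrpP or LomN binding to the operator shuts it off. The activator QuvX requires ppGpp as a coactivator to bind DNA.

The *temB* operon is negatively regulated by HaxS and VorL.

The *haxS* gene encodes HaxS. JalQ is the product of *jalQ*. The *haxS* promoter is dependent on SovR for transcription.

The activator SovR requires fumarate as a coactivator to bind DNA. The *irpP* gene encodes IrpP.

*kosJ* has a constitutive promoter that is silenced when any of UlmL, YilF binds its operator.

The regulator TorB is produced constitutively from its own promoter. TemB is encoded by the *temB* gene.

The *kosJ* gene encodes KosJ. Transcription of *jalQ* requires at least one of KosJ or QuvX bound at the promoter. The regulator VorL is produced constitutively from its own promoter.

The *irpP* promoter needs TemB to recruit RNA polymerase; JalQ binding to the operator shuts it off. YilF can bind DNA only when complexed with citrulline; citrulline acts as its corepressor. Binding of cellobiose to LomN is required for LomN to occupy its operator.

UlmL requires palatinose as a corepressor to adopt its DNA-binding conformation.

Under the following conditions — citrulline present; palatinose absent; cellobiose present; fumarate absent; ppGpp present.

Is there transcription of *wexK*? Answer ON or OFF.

OFF

TorB is produced constitutively and is active.
Palatinose is absent, so UlmL is inactive.
Citrulline is present, so YilF is active.
With repressor YilF bound, *kosJ* is not transcribed.
So KosJ is not produced.
ppGpp is present, so QuvX is active.
Activator QuvX is present, so *jalQ* is transcribed.
So JalQ is produced and active.
Fumarate is absent, so SovR is inactive.
Required activator SovR is absent, so *haxS* is not transcribed.
So HaxS is not produced.
VorL is produced constitutively and is active.
With repressor VorL bound, *temB* is not transcribed.
So TemB is not produced.
With repressor JalQ bound, *irpP* is not transcribed.
So IrpP is not produced.
Cellobiose is present, so LomN is active.
With repressor LomN bound, *wexK* is not transcribed.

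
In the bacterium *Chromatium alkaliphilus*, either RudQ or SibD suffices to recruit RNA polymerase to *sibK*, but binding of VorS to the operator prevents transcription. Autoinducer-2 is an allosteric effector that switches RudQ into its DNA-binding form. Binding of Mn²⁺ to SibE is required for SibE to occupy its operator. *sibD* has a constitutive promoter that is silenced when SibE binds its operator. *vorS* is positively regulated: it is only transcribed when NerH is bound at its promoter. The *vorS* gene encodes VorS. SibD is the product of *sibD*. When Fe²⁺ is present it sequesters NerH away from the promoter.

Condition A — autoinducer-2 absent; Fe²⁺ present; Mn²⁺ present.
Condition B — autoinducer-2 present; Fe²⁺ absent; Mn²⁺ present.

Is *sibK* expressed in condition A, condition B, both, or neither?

neither

Condition A:
Autoinducer-2 is absent, so RudQ is inactive.
Fe²⁺ is present, so NerH is inactive.
Required activator NerH is absent, so *vorS* is not transcribed.
So VorS is not produced.
Mn²⁺ is present, so SibE is active.
With repressor SibE bound, *sibD* is not transcribed.
So SibD is not produced.
No activator is available at the *sibK* promoter, so *sibK* is not transcribed.
→ *sibK* is OFF in A.
Condition B:
Autoinducer-2 is present, so RudQ is active.
Fe²⁺ is absent, so NerH is active.
No repressor is bound and NerH is active, so *vorS* is transcribed.
So VorS is produced and active.
Mn²⁺ is present, so SibE is active.
With repressor SibE bound, *sibD* is not transcribed.
So SibD is not produced.
With repressor VorS bound, *sibK* is not transcribed.
→ *sibK* is OFF in B.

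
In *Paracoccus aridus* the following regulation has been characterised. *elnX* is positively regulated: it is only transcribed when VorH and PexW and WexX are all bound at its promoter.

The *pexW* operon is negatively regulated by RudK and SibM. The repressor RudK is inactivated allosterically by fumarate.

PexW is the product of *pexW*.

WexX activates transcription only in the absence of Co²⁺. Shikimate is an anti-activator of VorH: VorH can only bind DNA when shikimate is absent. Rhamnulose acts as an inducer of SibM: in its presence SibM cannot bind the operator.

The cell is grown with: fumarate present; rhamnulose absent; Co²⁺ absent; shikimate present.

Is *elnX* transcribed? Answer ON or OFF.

OFF

Shikimate is present, so VorH is inactive.
Fumarate is present, so RudK is inactive.
Rhamnulose is absent, so SibM is active.
With repressor SibM bound, *pexW* is not transcribed.
So PexW is not produced.
Co²⁺ is absent, so WexX is active.
Required activator VorH is absent, so *elnX* is not transcribed.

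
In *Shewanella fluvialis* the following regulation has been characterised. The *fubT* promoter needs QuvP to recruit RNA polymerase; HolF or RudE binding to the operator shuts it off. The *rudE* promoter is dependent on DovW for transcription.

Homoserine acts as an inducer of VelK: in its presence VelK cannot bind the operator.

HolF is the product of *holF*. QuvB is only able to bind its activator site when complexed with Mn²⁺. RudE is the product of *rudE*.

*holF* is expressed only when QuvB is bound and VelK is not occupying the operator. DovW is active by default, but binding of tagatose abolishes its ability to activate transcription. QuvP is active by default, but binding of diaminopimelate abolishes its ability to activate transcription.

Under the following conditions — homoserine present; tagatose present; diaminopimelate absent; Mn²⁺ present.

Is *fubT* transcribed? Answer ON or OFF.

OFF

Homoserine is present, so VelK is inactive.
Mn²⁺ is present, so QuvB is active.
No repressor is bound and QuvB is active, so *holF* is transcribed.
So HolF is produced and active.
Tagatose is present, so DovW is inactive.
Required activator DovW is absent, so *rudE* is not transcribed.
So RudE is not produced.
Diaminopimelate is absent, so QuvP is active.
With repressor HolF bound, *fubT* is not transcribed.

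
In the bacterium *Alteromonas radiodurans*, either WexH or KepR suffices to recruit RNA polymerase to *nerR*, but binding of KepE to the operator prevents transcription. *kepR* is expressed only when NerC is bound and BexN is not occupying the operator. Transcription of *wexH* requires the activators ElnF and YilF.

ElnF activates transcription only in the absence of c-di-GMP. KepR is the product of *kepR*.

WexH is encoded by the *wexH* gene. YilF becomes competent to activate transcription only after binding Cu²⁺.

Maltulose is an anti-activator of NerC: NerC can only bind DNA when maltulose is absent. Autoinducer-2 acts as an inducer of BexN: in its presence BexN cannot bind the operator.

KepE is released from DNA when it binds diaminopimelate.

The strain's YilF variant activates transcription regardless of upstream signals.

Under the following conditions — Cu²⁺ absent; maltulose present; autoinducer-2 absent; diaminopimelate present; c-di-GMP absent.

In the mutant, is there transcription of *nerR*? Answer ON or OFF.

ON

c-di-GMP is absent, so ElnF is active.
YilF is constitutively active in this strain.
No repressor is bound and ElnF and YilF are active, so *wexH* is transcribed.
So WexH is produced and active.
Autoinducer-2 is absent, so BexN is active.
Maltulose is present, so NerC is inactive.
With repressor BexN bound, *kepR* is not transcribed.
So KepR is not produced.
Diaminopimelate is present, so KepE is inactive.
Activator WexH is present, so *nerR* is transcribed.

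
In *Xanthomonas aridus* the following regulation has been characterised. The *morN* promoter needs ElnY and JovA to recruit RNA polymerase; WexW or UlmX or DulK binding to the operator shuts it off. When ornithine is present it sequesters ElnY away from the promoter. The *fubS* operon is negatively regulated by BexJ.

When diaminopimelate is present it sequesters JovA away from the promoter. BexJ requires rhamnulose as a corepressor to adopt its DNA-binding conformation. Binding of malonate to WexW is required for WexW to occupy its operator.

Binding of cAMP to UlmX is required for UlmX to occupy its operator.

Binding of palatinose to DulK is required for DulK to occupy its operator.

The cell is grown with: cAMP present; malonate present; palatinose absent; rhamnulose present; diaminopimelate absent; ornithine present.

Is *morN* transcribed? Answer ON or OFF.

OFF

Ornithine is present, so ElnY is inactive.
Diaminopimelate is absent, so JovA is active.
Malonate is present, so WexW is active.
cAMP is present, so UlmX is active.
Palatinose is absent, so DulK is inactive.
With repressor WexW bound, *morN* is not transcribed.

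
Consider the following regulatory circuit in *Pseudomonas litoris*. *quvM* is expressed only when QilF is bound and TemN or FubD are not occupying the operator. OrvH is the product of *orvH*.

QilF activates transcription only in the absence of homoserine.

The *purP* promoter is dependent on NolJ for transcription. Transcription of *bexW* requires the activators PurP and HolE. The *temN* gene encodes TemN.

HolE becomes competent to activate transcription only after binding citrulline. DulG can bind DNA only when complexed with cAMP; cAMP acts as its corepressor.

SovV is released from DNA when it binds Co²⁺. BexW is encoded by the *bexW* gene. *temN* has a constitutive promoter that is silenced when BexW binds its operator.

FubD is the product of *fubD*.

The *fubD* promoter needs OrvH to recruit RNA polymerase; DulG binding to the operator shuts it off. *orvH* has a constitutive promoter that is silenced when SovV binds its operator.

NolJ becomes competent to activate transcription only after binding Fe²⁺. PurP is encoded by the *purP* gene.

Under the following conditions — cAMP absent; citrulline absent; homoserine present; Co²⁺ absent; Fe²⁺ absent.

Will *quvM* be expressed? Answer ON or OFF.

OFF

Homoserine is present, so QilF is inactive.
Fe²⁺ is absent, so NolJ is inactive.
Required activator NolJ is absent, so *purP* is not transcribed.
So PurP is not produced.
Citrulline is absent, so HolE is inactive.
Required activator PurP is absent, so *bexW* is not transcribed.
So BexW is not produced.
With no repressor bound, *temN* is transcribed.
So TemN is produced and active.
Co²⁺ is absent, so SovV is active.
With repressor SovV bound, *orvH* is not transcribed.
So OrvH is not produced.
cAMP is absent, so DulG is inactive.
Required activator OrvH is absent, so *fubD* is not transcribed.
So FubD is not produced.
With repressor TemN bound, *quvM* is not transcribed.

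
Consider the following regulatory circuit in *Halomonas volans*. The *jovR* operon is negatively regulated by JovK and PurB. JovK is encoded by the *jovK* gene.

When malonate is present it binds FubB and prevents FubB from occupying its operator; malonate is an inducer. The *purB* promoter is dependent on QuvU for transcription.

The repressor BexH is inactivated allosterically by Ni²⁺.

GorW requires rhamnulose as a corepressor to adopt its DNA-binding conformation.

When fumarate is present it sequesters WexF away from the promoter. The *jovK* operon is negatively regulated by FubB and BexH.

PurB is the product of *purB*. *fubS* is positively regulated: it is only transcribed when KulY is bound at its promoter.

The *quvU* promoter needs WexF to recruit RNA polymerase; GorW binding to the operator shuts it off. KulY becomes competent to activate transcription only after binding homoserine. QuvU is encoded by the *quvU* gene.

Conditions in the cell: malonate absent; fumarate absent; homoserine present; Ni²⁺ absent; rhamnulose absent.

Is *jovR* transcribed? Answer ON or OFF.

OFF

Malonate is absent, so FubB is active.
Ni²⁺ is absent, so BexH is active.
With repressor FubB bound, *jovK* is not transcribed.
So JovK is not produced.
Rhamnulose is absent, so GorW is inactive.
Fumarate is absent, so WexF is active.
No repressor is bound and WexF is active, so *quvU* is transcribed.
So QuvU is produced and active.
No repressor is bound and QuvU is active, so *purB* is transcribed.
So PurB is produced and active.
With repressor PurB bound, *jovR* is not transcribed.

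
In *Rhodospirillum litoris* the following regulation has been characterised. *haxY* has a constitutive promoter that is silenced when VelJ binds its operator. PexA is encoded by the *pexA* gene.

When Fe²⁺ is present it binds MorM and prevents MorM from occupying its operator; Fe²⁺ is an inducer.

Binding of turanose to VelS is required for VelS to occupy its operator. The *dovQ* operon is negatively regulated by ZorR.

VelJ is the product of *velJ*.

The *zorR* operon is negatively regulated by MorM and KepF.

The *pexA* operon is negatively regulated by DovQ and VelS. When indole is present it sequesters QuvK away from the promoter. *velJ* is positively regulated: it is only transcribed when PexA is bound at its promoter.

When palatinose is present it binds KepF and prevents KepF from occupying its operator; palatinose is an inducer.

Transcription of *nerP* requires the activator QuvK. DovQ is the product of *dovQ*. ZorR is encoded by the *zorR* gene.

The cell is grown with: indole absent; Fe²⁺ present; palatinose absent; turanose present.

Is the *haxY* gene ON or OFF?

Fe²⁺ is present, so MorM is inactive.
Palatinose is absent, so KepF is active.
With repressor KepF bound, *zorR* is not transcribed.
So ZorR is not produced.
With no repressor bound, *dovQ* is transcribed.
So DovQ is produced and active.
Turanose is present, so VelS is active.
With repressor DovQ bound, *pexA* is not transcribed.
So PexA is not produced.
Required activator PexA is absent, so *velJ* is not transcribed.
So VelJ is not produced.
With no repressor bound, *haxY* is transcribed.

ON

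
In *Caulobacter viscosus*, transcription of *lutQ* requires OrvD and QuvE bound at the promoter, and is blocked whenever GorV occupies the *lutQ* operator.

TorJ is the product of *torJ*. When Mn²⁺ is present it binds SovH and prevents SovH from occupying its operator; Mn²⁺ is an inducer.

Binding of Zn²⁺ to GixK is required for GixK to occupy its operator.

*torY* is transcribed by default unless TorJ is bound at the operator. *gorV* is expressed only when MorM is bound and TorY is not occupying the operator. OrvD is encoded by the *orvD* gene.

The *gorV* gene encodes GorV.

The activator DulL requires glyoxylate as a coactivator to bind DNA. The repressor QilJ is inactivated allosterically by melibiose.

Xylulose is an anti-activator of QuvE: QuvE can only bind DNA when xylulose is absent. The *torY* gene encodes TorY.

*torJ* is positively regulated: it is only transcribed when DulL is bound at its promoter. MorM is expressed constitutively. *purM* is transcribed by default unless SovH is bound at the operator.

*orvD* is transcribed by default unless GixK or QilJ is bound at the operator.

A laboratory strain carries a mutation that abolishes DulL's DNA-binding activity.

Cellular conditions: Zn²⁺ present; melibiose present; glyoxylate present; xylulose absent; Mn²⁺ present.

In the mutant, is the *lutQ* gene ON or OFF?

MorM is produced constitutively and is active.
DulL is non-functional in this strain, so it has no effect.
Required activator DulL is absent, so *torJ* is not transcribed.
So TorJ is not produced.
With no repressor bound, *torY* is transcribed.
So TorY is produced and active.
With repressor TorY bound, *gorV* is not transcribed.
So GorV is not produced.
Zn²⁺ is present, so GixK is active.
Melibiose is present, so QilJ is inactive.
With repressor GixK bound, *orvD* is not transcribed.
So OrvD is not produced.
Xylulose is absent, so QuvE is active.
Required activator OrvD is absent, so *lutQ* is not transcribed.

OFF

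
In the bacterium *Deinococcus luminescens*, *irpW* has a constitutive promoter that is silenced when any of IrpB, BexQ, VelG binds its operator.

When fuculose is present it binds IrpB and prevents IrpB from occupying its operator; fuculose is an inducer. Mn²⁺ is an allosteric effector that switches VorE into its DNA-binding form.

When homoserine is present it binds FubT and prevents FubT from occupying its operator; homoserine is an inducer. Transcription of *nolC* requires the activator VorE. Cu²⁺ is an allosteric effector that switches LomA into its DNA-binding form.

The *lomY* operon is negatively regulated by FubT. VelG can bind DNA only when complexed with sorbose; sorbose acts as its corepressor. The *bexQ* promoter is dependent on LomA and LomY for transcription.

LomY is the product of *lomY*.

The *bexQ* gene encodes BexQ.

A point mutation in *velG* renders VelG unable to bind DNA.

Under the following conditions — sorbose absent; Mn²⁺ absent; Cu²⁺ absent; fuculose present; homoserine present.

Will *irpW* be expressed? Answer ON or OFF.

Fuculose is present, so IrpB is inactive.
Cu²⁺ is absent, so LomA is inactive.
Homoserine is present, so FubT is inactive.
With no repressor bound, *lomY* is transcribed.
So LomY is produced and active.
Required activator LomA is absent, so *bexQ* is not transcribed.
So BexQ is not produced.
VelG is non-functional in this strain, so it has no effect.
With no repressor bound, *irpW* is transcribed.

ON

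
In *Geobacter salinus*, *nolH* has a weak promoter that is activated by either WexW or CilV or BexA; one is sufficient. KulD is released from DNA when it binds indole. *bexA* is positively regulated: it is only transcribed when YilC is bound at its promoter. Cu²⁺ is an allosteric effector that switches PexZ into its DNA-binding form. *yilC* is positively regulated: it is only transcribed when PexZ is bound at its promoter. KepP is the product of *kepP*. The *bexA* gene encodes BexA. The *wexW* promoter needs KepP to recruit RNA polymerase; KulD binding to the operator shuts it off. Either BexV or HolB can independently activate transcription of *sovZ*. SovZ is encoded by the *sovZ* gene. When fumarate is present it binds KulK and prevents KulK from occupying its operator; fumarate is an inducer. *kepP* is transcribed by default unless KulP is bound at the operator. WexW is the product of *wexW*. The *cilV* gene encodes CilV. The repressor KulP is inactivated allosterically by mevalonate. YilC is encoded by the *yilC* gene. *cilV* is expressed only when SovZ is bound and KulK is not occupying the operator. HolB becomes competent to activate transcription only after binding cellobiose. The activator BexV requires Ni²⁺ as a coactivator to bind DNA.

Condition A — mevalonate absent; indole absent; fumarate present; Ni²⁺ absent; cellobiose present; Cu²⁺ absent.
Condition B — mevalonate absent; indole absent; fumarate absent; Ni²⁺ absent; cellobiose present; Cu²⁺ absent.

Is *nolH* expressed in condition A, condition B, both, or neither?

Condition A:
Mevalonate is absent, so KulP is active.
With repressor KulP bound, *kepP* is not transcribed.
So KepP is not produced.
Indole is absent, so KulD is active.
With repressor KulD bound, *wexW* is not transcribed.
So WexW is not produced.
Fumarate is present, so KulK is inactive.
Ni²⁺ is absent, so BexV is inactive.
Cellobiose is present, so HolB is active.
Activator HolB is present, so *sovZ* is transcribed.
So SovZ is produced and active.
No repressor is bound and SovZ is active, so *cilV* is transcribed.
So CilV is produced and active.
Cu²⁺ is absent, so PexZ is inactive.
Required activator PexZ is absent, so *yilC* is not transcribed.
So YilC is not produced.
Required activator YilC is absent, so *bexA* is not transcribed.
So BexA is not produced.
Activator CilV is present, so *nolH* is transcribed.
→ *nolH* is ON in A.
Condition B:
Mevalonate is absent, so KulP is active.
With repressor KulP bound, *kepP* is not transcribed.
So KepP is not produced.
Indole is absent, so KulD is active.
With repressor KulD bound, *wexW* is not transcribed.
So WexW is not produced.
Fumarate is absent, so KulK is active.
Ni²⁺ is absent, so BexV is inactive.
Cellobiose is present, so HolB is active.
Activator HolB is present, so *sovZ* is transcribed.
So SovZ is produced and active.
With repressor KulK bound, *cilV* is not transcribed.
So CilV is not produced.
Cu²⁺ is absent, so PexZ is inactive.
Required activator PexZ is absent, so *yilC* is not transcribed.
So YilC is not produced.
Required activator YilC is absent, so *bexA* is not transcribed.
So BexA is not produced.
No activator is available at the *nolH* promoter, so *nolH* is not transcribed.
→ *nolH* is OFF in B.

A only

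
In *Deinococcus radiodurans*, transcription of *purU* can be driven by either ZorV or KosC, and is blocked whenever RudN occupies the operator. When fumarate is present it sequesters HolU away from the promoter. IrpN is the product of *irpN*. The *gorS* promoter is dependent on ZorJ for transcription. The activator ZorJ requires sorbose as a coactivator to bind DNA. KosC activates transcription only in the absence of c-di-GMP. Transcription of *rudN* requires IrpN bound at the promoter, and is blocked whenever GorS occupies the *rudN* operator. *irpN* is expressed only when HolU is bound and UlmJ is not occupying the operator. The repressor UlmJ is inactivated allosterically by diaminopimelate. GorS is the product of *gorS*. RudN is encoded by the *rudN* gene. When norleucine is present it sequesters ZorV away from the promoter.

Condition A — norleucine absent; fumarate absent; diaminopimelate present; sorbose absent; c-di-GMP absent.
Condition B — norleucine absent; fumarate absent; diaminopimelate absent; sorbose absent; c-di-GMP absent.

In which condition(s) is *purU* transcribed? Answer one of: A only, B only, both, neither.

Condition A:
Norleucine is absent, so ZorV is active.
Fumarate is absent, so HolU is active.
Diaminopimelate is present, so UlmJ is inactive.
No repressor is bound and HolU is active, so *irpN* is transcribed.
So IrpN is produced and active.
Sorbose is absent, so ZorJ is inactive.
Required activator ZorJ is absent, so *gorS* is not transcribed.
So GorS is not produced.
No repressor is bound and IrpN is active, so *rudN* is transcribed.
So RudN is produced and active.
c-di-GMP is absent, so KosC is active.
With repressor RudN bound, *purU* is not transcribed.
→ *purU* is OFF in A.
Condition B:
Norleucine is absent, so ZorV is active.
Fumarate is absent, so HolU is active.
Diaminopimelate is absent, so UlmJ is active.
With repressor UlmJ bound, *irpN* is not transcribed.
So IrpN is not produced.
Sorbose is absent, so ZorJ is inactive.
Required activator ZorJ is absent, so *gorS* is not transcribed.
So GorS is not produced.
Required activator IrpN is absent, so *rudN* is not transcribed.
So RudN is not produced.
c-di-GMP is absent, so KosC is active.
Activator ZorV is present, so *purU* is transcribed.
→ *purU* is ON in B.

B only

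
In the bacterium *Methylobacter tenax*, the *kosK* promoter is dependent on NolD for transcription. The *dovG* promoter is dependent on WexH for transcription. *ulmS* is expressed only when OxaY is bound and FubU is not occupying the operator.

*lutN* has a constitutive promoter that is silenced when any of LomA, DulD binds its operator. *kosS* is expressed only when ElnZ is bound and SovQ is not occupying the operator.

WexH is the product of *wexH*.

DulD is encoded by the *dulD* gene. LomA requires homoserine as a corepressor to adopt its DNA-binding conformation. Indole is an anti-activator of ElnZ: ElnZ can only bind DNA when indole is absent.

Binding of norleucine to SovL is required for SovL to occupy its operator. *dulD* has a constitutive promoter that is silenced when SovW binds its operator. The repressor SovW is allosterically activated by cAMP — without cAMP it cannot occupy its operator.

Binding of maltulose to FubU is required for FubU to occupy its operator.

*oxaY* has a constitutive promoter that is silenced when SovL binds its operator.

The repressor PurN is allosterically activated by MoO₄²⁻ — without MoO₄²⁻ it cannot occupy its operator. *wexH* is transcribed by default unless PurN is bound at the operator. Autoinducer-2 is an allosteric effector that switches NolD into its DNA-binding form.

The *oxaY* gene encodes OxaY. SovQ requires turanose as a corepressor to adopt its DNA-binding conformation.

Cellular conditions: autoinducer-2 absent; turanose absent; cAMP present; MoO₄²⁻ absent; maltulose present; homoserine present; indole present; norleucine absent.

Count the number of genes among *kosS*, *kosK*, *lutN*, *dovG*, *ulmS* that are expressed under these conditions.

Indole is present, so ElnZ is inactive.
Turanose is absent, so SovQ is inactive.
Required activator ElnZ is absent, so *kosS* is not transcribed.
→ *kosS* is OFF.
Autoinducer-2 is absent, so NolD is inactive.
Required activator NolD is absent, so *kosK* is not transcribed.
→ *kosK* is OFF.
Homoserine is present, so LomA is active.
cAMP is present, so SovW is active.
With repressor SovW bound, *dulD* is not transcribed.
So DulD is not produced.
With repressor LomA bound, *lutN* is not transcribed.
→ *lutN* is OFF.
MoO₄²⁻ is absent, so PurN is inactive.
With no repressor bound, *wexH* is transcribed.
So WexH is produced and active.
No repressor is bound and WexH is active, so *dovG* is transcribed.
→ *dovG* is ON.
Maltulose is present, so FubU is active.
Norleucine is absent, so SovL is inactive.
With no repressor bound, *oxaY* is transcribed.
So OxaY is produced and active.
With repressor FubU bound, *ulmS* is not transcribed.
→ *ulmS* is OFF.
1 of the 5 genes is transcribed.

1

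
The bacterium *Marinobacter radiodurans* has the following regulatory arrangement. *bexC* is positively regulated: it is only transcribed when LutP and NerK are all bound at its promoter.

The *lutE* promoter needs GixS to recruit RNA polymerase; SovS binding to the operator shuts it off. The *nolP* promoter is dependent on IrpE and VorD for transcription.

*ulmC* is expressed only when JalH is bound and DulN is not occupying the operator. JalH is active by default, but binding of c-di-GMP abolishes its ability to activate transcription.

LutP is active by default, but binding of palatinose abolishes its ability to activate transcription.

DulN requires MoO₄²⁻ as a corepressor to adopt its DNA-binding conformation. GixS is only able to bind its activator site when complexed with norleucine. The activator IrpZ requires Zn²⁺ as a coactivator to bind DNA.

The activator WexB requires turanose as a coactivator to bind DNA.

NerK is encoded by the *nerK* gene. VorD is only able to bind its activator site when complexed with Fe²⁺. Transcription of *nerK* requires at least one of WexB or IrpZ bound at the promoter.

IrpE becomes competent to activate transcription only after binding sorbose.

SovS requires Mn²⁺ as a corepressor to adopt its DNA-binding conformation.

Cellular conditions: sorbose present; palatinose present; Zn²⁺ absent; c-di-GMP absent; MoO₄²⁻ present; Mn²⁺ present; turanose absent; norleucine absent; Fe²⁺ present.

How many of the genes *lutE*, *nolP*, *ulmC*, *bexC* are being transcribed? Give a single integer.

Mn²⁺ is present, so SovS is active.
Norleucine is absent, so GixS is inactive.
With repressor SovS bound, *lutE* is not transcribed.
→ *lutE* is OFF.
Sorbose is present, so IrpE is active.
Fe²⁺ is present, so VorD is active.
No repressor is bound and IrpE and VorD are active, so *nolP* is transcribed.
→ *nolP* is ON.
c-di-GMP is absent, so JalH is active.
MoO₄²⁻ is present, so DulN is active.
With repressor DulN bound, *ulmC* is not transcribed.
→ *ulmC* is OFF.
Palatinose is present, so LutP is inactive.
Turanose is absent, so WexB is inactive.
Zn²⁺ is absent, so IrpZ is inactive.
No activator is available at the *nerK* promoter, so *nerK* is not transcribed.
So NerK is not produced.
Required activator LutP is absent, so *bexC* is not transcribed.
→ *bexC* is OFF.
1 of the 4 genes is transcribed.

1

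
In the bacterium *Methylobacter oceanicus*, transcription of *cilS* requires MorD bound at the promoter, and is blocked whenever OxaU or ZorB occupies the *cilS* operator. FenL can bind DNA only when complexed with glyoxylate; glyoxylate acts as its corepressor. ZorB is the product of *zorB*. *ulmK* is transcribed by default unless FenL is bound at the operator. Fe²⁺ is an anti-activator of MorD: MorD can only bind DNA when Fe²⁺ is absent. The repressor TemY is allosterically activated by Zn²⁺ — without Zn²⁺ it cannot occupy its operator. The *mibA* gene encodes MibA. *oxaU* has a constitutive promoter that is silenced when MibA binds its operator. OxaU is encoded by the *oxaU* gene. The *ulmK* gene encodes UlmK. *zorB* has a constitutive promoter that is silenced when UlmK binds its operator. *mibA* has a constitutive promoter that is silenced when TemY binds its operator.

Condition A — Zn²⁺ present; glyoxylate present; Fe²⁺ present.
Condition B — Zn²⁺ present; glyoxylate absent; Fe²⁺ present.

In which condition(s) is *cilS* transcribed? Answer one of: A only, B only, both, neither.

neither

Condition A:
Zn²⁺ is present, so TemY is active.
With repressor TemY bound, *mibA* is not transcribed.
So MibA is not produced.
With no repressor bound, *oxaU* is transcribed.
So OxaU is produced and active.
Glyoxylate is present, so FenL is active.
With repressor FenL bound, *ulmK* is not transcribed.
So UlmK is not produced.
With no repressor bound, *zorB* is transcribed.
So ZorB is produced and active.
Fe²⁺ is present, so MorD is inactive.
With repressor OxaU bound, *cilS* is not transcribed.
→ *cilS* is OFF in A.
Condition B:
Zn²⁺ is present, so TemY is active.
With repressor TemY bound, *mibA* is not transcribed.
So MibA is not produced.
With no repressor bound, *oxaU* is transcribed.
So OxaU is produced and active.
Glyoxylate is absent, so FenL is inactive.
With no repressor bound, *ulmK* is transcribed.
So UlmK is produced and active.
With repressor UlmK bound, *zorB* is not transcribed.
So ZorB is not produced.
Fe²⁺ is present, so MorD is inactive.
With repressor OxaU bound, *cilS* is not transcribed.
→ *cilS* is OFF in B.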